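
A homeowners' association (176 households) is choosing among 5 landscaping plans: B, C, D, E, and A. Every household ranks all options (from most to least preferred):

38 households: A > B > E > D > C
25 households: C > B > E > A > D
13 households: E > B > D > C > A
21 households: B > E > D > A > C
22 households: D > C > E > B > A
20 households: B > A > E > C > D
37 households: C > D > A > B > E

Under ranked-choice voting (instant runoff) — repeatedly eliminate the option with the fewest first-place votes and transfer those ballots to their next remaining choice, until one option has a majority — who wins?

B

Round 1: B 41, C 62, D 22, E 13, A 38. Eliminate E.
Round 2: B 54, C 62, D 22, A 38. Eliminate D.
Round 3: B 54, C 84, A 38. Eliminate A.
Round 4: B 92, C 84. B has a majority.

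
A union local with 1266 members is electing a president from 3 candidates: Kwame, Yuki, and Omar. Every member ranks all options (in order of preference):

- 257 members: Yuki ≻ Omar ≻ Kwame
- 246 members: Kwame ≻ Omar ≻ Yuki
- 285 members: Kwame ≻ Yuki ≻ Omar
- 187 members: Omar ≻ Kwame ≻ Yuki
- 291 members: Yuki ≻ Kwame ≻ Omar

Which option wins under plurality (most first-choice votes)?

Yuki

First-place votes: Kwame 531, Yuki 548, Omar 187.
Yuki has the most first-place votes.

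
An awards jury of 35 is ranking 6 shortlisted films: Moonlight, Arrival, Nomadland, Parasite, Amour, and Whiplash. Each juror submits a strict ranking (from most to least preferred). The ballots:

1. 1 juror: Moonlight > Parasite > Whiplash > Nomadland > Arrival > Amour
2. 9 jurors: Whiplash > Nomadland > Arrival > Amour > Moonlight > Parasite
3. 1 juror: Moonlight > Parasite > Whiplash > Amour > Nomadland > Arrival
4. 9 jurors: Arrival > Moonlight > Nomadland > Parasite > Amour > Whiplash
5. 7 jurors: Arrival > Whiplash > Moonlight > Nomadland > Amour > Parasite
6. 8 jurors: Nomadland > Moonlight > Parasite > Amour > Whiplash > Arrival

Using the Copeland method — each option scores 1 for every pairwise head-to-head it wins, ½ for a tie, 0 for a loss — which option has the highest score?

Moonlight: beats Nomadland, Parasite, Amour, and Whiplash; loses to Arrival → score 4.
Arrival: beats Moonlight, Parasite, and Amour; loses to Nomadland and Whiplash → score 3.
Nomadland: beats Arrival, Parasite, and Amour; loses to Moonlight and Whiplash → score 3.
Parasite: beats Amour and Whiplash; loses to Moonlight, Arrival, and Nomadland → score 2.
Amour: loses to Moonlight, Arrival, Nomadland, Parasite, and Whiplash → score 0.
Whiplash: beats Arrival, Nomadland, and Amour; loses to Moonlight and Parasite → score 3.
Moonlight has the best pairwise record.

Moonlight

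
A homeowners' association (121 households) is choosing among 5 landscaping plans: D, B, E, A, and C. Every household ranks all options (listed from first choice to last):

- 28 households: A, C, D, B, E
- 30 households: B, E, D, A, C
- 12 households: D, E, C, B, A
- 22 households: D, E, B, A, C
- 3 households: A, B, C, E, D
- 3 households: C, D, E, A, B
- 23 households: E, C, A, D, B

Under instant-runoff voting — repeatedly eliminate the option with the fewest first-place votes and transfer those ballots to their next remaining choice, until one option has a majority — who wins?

Round 1: D 34, B 30, E 23, A 31, C 3. Eliminate C.
Round 2: D 37, B 30, E 23, A 31. Eliminate E.
Round 3: D 37, B 30, A 54. Eliminate B.
Round 4: D 67, A 54. D has a majority.

D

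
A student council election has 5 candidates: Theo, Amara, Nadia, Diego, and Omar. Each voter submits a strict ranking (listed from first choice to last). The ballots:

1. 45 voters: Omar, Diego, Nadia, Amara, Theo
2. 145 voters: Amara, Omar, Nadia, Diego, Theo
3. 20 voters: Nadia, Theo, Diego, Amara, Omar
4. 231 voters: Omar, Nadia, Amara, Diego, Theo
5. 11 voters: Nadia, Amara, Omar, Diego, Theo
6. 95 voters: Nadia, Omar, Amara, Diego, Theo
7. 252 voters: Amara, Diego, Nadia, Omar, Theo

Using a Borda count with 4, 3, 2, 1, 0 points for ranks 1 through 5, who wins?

Amara

Theo: 45·0 + 145·0 + 20·3 + 231·0 + 11·0 + 95·0 + 252·0 = 60
Amara: 45·1 + 145·4 + 20·1 + 231·2 + 11·3 + 95·2 + 252·4 = 2338
Nadia: 45·2 + 145·2 + 20·4 + 231·3 + 11·4 + 95·4 + 252·2 = 2081
Diego: 45·3 + 145·1 + 20·2 + 231·1 + 11·1 + 95·1 + 252·3 = 1413
Omar: 45·4 + 145·3 + 20·0 + 231·4 + 11·2 + 95·3 + 252·1 = 2098
Amara has the highest Borda score (2338).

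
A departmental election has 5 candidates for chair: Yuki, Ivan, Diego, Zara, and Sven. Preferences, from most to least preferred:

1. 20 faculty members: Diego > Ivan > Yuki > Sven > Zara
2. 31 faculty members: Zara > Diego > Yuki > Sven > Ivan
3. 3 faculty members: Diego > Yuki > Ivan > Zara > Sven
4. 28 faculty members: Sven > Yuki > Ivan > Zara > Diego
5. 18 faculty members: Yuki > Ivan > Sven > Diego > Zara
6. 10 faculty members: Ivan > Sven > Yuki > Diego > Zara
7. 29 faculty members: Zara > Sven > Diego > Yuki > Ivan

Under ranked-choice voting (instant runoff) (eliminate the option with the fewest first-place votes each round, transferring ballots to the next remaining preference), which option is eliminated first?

Round 1: Yuki 18, Ivan 10, Diego 23, Zara 60, Sven 28. Eliminate Ivan.

Ivan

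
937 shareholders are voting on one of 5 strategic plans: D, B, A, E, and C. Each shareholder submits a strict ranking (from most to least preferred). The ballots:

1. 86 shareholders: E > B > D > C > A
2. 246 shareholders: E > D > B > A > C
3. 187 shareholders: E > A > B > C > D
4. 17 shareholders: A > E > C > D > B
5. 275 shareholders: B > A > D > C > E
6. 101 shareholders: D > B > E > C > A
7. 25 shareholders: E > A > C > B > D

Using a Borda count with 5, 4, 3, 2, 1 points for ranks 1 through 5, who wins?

D: 86·3 + 246·4 + 187·1 + 17·2 + 275·3 + 101·5 + 25·1 = 2818
B: 86·4 + 246·3 + 187·3 + 17·1 + 275·5 + 101·4 + 25·2 = 3489
A: 86·1 + 246·2 + 187·4 + 17·5 + 275·4 + 101·1 + 25·4 = 2712
E: 86·5 + 246·5 + 187·5 + 17·4 + 275·1 + 101·3 + 25·5 = 3366
C: 86·2 + 246·1 + 187·2 + 17·3 + 275·2 + 101·2 + 25·3 = 1670
B has the highest Borda score (3489).

B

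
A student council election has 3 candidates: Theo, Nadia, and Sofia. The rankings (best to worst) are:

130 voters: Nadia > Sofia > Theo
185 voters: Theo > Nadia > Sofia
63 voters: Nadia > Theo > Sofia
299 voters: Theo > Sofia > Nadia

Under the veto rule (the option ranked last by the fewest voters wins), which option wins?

Theo

Last-place votes: Theo 130, Nadia 299, Sofia 248.
Theo is ranked last by the fewest voters, so Theo wins.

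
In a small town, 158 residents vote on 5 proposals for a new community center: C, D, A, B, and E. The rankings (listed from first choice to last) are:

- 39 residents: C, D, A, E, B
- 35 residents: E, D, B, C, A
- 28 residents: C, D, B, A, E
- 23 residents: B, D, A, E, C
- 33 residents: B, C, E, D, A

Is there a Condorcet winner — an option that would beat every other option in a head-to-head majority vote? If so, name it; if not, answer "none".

none

Checking pairwise contests:
B beats C 91–67.
C beats D 100–58.
C beats A 135–23.
D beats B 102–56.
C beats E 100–58.
Every option loses at least one head-to-head, so there is no Condorcet winner.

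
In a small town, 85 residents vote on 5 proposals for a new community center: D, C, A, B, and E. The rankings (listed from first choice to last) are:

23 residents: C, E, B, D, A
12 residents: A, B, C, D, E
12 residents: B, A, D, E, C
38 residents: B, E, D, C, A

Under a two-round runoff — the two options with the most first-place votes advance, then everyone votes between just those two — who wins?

Round 1 first-place votes: D 0, C 23, A 12, B 50, E 0.
B and C advance.
Runoff: B is preferred to C by 62 voters; C by 23.
B wins the runoff.

B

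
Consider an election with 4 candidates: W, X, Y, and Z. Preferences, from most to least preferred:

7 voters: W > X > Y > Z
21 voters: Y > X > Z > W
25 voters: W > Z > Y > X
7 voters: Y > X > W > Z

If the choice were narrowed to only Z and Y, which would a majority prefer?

Y

Voters preferring Z to Y: 25; preferring Y to Z: 35.
Y wins the head-to-head.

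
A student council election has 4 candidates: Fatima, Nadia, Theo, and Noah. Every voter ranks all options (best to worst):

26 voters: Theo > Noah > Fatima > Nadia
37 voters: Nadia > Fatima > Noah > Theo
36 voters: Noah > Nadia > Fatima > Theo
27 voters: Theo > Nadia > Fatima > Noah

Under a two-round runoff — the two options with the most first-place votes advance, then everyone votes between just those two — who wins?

Nadia

Round 1 first-place votes: Fatima 0, Nadia 37, Theo 53, Noah 36.
Theo and Nadia advance.
Runoff: Theo is preferred to Nadia by 53 voters; Nadia by 73.
Nadia wins the runoff.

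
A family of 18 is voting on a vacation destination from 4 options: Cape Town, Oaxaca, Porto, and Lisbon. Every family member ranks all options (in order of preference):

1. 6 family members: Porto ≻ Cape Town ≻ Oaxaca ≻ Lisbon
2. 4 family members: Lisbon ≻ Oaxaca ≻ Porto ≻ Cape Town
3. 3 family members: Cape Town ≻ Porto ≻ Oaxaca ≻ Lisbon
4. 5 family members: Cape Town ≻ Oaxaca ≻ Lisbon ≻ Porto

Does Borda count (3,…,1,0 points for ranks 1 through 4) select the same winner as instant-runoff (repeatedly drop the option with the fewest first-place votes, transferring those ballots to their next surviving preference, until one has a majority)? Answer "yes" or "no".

Borda — scores: Cape Town 36, Oaxaca 27, Porto 28, Lisbon 17. Winner: Cape Town.
Instant-runoff — R1 Cape Town 8, Oaxaca 0, Porto 6, Lisbon 4 (Oaxaca out); R2 Cape Town 8, Porto 6, Lisbon 4 (Lisbon out); R3 Cape Town 8, Porto 10 (Porto winner). Winner: Porto.
The two methods disagree.

no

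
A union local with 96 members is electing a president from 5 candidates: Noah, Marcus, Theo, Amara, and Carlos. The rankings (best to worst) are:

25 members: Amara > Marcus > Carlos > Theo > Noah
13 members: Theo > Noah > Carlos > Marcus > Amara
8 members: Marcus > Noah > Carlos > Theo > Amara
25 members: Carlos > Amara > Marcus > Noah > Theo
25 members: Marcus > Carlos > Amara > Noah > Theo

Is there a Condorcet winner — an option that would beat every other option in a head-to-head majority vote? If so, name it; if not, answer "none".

none

Checking pairwise contests:
Marcus beats Noah 83–13.
Amara beats Marcus 50–46.
Noah beats Theo 58–38.
Carlos beats Amara 71–25.
Marcus beats Carlos 58–38.
Every option loses at least one head-to-head, so there is no Condorcet winner.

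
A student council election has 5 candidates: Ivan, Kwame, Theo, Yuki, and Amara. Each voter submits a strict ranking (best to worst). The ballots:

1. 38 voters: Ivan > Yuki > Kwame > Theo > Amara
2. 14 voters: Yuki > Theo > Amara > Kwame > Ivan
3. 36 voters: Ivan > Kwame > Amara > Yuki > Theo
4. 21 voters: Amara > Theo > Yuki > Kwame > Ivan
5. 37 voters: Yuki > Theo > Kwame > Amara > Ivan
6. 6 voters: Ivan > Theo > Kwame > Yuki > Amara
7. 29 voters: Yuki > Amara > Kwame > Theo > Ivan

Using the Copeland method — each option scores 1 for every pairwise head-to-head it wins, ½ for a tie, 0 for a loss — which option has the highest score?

Yuki

Ivan: loses to Kwame, Theo, Yuki, and Amara → score 0.
Kwame: beats Ivan, Theo, and Amara; loses to Yuki → score 3.
Theo: beats Ivan and Amara; loses to Kwame and Yuki → score 2.
Yuki: beats Ivan, Kwame, Theo, and Amara → score 4.
Amara: beats Ivan; loses to Kwame, Theo, and Yuki → score 1.
Yuki has the best pairwise record.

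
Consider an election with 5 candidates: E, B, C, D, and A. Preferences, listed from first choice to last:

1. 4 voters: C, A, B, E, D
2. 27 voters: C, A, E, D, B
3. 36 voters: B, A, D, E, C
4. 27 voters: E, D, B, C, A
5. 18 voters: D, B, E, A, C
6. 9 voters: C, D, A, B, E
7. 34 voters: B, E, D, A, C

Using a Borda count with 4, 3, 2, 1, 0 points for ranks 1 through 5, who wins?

B

E: 4·1 + 27·2 + 36·1 + 27·4 + 18·2 + 9·0 + 34·3 = 340
B: 4·2 + 27·0 + 36·4 + 27·2 + 18·3 + 9·1 + 34·4 = 405
C: 4·4 + 27·4 + 36·0 + 27·1 + 18·0 + 9·4 + 34·0 = 187
D: 4·0 + 27·1 + 36·2 + 27·3 + 18·4 + 9·3 + 34·2 = 347
A: 4·3 + 27·3 + 36·3 + 27·0 + 18·1 + 9·2 + 34·1 = 271
B has the highest Borda score (405).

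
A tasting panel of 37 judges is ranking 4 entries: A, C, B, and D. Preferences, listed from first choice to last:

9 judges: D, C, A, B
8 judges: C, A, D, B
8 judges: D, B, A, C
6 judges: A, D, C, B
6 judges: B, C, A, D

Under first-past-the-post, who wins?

D

First-place votes: A 6, C 8, B 6, D 17.
D has the most first-place votes.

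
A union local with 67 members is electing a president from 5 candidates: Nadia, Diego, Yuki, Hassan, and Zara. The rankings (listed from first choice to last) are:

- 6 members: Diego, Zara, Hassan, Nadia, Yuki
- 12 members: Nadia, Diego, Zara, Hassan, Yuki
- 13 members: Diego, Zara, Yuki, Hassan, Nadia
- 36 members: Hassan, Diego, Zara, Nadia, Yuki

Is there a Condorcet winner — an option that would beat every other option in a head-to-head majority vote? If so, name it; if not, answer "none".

Hassan

Hassan vs Nadia: 55–12 for Hassan.
Hassan vs Diego: 36–31 for Hassan.
Hassan vs Yuki: 54–13 for Hassan.
Hassan vs Zara: 36–31 for Hassan.
Hassan beats every other option head-to-head.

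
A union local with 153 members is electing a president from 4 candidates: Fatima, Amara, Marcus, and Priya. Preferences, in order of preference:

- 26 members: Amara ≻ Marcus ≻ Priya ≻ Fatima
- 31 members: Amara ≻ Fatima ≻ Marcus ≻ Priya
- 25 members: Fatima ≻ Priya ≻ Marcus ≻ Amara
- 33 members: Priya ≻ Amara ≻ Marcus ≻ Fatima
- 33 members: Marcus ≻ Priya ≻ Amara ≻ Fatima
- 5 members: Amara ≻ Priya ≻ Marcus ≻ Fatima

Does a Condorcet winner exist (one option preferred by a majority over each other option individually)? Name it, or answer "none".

none

Checking pairwise contests:
Amara beats Fatima 128–25.
Priya beats Amara 91–62.
Amara beats Marcus 95–58.
Marcus beats Priya 90–63.
Every option loses at least one head-to-head, so there is no Condorcet winner.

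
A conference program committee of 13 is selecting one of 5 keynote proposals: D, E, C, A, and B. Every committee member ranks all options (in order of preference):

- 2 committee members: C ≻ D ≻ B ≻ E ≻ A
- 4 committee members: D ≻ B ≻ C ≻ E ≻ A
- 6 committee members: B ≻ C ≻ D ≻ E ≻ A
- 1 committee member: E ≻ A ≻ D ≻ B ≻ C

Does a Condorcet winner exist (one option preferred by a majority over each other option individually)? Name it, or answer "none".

Checking pairwise contests:
C beats D 8–5.
D beats E 12–1.
B beats C 11–2.
D beats A 12–1.
D beats B 7–6.
Every option loses at least one head-to-head, so there is no Condorcet winner.

none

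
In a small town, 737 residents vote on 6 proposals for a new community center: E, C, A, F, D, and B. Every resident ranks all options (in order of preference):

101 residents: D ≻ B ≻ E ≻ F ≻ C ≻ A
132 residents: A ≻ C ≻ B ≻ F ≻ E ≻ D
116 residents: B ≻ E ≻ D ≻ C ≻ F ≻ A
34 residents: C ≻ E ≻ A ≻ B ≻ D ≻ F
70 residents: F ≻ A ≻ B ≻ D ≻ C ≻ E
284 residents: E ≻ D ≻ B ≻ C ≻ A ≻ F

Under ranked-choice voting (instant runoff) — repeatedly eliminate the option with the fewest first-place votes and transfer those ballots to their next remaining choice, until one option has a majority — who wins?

B

Round 1: E 284, C 34, A 132, F 70, D 101, B 116. Eliminate C.
Round 2: E 318, A 132, F 70, D 101, B 116. Eliminate F.
Round 3: E 318, A 202, D 101, B 116. Eliminate D.
Round 4: E 318, A 202, B 217. Eliminate A.
Round 5: E 318, B 419. B has a majority.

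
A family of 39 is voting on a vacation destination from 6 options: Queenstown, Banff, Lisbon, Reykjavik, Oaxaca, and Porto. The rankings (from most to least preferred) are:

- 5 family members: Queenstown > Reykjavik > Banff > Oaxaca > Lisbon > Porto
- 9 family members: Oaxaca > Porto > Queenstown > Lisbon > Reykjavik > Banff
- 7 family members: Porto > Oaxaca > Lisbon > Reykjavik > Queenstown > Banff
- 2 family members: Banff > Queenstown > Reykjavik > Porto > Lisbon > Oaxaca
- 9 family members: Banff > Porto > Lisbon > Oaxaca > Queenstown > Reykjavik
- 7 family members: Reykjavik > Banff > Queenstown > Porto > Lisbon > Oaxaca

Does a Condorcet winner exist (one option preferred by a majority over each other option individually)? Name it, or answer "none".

Checking pairwise contests:
Oaxaca beats Queenstown 25–14.
Queenstown beats Banff 21–18.
Queenstown beats Lisbon 23–16.
Queenstown beats Reykjavik 25–14.
Banff beats Oaxaca 23–16.
Banff beats Porto 23–16.
Every option loses at least one head-to-head, so there is no Condorcet winner.

none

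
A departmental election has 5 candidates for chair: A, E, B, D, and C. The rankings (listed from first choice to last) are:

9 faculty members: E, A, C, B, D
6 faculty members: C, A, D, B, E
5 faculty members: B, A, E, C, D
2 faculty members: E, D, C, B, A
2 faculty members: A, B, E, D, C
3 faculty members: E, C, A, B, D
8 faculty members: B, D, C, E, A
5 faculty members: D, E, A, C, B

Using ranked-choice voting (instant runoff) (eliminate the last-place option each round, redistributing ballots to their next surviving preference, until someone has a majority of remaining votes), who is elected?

B

Round 1: A 2, E 14, B 13, D 5, C 6. Eliminate A.
Round 2: E 14, B 15, D 5, C 6. Eliminate D.
Round 3: E 19, B 15, C 6. Eliminate C.
Round 4: E 19, B 21. B has a majority.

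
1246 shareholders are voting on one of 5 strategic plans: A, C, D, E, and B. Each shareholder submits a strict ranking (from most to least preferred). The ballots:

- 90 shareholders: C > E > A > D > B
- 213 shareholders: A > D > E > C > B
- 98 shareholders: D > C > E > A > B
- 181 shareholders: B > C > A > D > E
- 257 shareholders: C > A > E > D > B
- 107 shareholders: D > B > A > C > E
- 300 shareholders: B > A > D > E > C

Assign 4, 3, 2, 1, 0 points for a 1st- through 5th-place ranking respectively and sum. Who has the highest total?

A

A: 90·2 + 213·4 + 98·1 + 181·2 + 257·3 + 107·2 + 300·3 = 3377
C: 90·4 + 213·1 + 98·3 + 181·3 + 257·4 + 107·1 + 300·0 = 2545
D: 90·1 + 213·3 + 98·4 + 181·1 + 257·1 + 107·4 + 300·2 = 2587
E: 90·3 + 213·2 + 98·2 + 181·0 + 257·2 + 107·0 + 300·1 = 1706
B: 90·0 + 213·0 + 98·0 + 181·4 + 257·0 + 107·3 + 300·4 = 2245
A has the highest Borda score (3377).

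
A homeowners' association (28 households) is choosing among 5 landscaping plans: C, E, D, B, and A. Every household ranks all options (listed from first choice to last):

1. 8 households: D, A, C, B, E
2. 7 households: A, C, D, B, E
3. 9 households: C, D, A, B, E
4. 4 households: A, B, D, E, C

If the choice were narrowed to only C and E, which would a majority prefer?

C

Voters preferring C to E: 24; preferring E to C: 4.
C wins the head-to-head.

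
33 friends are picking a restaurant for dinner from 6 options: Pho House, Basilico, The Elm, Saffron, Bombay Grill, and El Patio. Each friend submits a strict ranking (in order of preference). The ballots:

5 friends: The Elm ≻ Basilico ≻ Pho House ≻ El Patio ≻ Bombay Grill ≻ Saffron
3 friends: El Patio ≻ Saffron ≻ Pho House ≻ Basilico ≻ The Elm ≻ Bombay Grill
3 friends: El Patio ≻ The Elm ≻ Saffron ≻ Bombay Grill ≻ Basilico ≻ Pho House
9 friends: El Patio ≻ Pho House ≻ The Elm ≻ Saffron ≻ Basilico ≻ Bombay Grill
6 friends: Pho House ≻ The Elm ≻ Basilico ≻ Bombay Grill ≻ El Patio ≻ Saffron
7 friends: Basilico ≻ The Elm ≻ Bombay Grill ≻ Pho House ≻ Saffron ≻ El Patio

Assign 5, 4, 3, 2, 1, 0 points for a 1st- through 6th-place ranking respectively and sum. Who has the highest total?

The Elm

Pho House: 5·3 + 3·3 + 3·0 + 9·4 + 6·5 + 7·2 = 104
Basilico: 5·4 + 3·2 + 3·1 + 9·1 + 6·3 + 7·5 = 91
The Elm: 5·5 + 3·1 + 3·4 + 9·3 + 6·4 + 7·4 = 119
Saffron: 5·0 + 3·4 + 3·3 + 9·2 + 6·0 + 7·1 = 46
Bombay Grill: 5·1 + 3·0 + 3·2 + 9·0 + 6·2 + 7·3 = 44
El Patio: 5·2 + 3·5 + 3·5 + 9·5 + 6·1 + 7·0 = 91
The Elm has the highest Borda score (119).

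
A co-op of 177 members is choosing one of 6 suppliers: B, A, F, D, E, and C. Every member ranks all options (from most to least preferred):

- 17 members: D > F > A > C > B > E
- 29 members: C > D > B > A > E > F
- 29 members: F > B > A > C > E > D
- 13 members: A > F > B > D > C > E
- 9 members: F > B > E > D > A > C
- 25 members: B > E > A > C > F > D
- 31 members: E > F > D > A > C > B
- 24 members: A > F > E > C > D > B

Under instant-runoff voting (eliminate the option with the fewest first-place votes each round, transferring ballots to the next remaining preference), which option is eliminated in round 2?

B

Round 1: B 25, A 37, F 38, D 17, E 31, C 29. Eliminate D.
Round 2: B 25, A 37, F 55, E 31, C 29. Eliminate B.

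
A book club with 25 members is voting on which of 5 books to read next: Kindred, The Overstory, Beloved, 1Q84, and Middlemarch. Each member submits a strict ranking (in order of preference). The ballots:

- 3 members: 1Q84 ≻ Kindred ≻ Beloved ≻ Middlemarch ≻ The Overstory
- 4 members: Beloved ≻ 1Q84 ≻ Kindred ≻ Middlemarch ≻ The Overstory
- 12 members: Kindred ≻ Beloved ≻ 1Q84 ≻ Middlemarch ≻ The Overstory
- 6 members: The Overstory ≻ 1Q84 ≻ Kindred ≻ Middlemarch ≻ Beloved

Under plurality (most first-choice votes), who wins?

Kindred

First-place votes: Kindred 12, The Overstory 6, Beloved 4, 1Q84 3, Middlemarch 0.
Kindred has the most first-place votes.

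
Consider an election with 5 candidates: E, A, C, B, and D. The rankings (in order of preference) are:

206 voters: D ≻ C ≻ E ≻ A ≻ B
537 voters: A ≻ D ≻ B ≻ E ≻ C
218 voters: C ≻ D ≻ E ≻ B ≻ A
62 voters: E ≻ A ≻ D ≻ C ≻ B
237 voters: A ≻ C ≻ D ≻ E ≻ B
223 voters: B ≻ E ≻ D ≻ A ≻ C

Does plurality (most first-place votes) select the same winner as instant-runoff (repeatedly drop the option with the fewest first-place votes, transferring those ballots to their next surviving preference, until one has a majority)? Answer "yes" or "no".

Plurality — first-place votes: E 62, A 774, C 218, B 223, D 206. Winner: A.
Instant-runoff — R1 E 62, A 774, C 218, B 223, D 206 (A winner). Winner: A.
The two methods agree.

yes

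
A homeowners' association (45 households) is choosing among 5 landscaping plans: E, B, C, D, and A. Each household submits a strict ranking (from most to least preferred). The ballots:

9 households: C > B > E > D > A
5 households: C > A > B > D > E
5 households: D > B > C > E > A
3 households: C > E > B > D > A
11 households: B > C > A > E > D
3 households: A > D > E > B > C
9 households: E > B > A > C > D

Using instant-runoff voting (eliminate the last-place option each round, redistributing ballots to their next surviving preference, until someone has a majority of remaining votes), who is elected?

B

Round 1: E 9, B 11, C 17, D 5, A 3. Eliminate A.
Round 2: E 9, B 11, C 17, D 8. Eliminate D.
Round 3: E 12, B 16, C 17. Eliminate E.
Round 4: B 28, C 17. B has a majority.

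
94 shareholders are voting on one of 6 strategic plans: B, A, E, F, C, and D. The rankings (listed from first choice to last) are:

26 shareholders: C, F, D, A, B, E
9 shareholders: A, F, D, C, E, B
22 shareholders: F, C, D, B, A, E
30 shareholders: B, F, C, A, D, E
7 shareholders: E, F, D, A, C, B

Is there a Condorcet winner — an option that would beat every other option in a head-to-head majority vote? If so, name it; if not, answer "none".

F

F vs B: 64–30 for F.
F vs A: 85–9 for F.
F vs E: 87–7 for F.
F vs C: 68–26 for F.
F vs D: 94–0 for F.
F beats every other option head-to-head.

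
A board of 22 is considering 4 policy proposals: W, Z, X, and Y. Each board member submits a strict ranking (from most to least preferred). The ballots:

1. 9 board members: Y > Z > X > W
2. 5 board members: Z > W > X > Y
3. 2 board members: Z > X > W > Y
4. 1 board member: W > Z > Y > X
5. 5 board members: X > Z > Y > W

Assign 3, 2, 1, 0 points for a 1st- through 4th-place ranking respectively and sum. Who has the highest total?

Z

W: 9·0 + 5·2 + 2·1 + 1·3 + 5·0 = 15
Z: 9·2 + 5·3 + 2·3 + 1·2 + 5·2 = 51
X: 9·1 + 5·1 + 2·2 + 1·0 + 5·3 = 33
Y: 9·3 + 5·0 + 2·0 + 1·1 + 5·1 = 33
Z has the highest Borda score (51).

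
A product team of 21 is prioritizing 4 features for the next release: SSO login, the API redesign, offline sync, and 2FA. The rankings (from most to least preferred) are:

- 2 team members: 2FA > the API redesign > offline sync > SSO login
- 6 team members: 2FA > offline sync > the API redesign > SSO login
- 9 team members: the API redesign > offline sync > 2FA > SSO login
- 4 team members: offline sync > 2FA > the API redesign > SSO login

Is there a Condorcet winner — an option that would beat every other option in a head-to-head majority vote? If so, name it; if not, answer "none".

Checking pairwise contests:
the API redesign beats SSO login 21–0.
2FA beats the API redesign 12–9.
the API redesign beats offline sync 11–10.
offline sync beats 2FA 13–8.
Every option loses at least one head-to-head, so there is no Condorcet winner.

none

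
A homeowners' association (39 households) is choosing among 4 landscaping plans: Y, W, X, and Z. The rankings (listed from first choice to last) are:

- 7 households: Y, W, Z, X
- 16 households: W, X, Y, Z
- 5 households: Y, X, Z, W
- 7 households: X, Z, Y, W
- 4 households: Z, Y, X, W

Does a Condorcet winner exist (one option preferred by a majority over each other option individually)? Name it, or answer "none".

Checking pairwise contests:
X beats Y 23–16.
Y beats W 23–16.
W beats X 23–16.
Y beats Z 28–11.
Every option loses at least one head-to-head, so there is no Condorcet winner.

none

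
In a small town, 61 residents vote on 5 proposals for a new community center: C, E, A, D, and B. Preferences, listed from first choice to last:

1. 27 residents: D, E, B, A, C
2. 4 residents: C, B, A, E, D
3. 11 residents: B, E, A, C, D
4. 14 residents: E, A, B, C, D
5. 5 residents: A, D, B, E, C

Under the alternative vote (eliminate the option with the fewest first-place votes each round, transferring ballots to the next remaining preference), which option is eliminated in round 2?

Round 1: C 4, E 14, A 5, D 27, B 11. Eliminate C.
Round 2: E 14, A 5, D 27, B 15. Eliminate A.

A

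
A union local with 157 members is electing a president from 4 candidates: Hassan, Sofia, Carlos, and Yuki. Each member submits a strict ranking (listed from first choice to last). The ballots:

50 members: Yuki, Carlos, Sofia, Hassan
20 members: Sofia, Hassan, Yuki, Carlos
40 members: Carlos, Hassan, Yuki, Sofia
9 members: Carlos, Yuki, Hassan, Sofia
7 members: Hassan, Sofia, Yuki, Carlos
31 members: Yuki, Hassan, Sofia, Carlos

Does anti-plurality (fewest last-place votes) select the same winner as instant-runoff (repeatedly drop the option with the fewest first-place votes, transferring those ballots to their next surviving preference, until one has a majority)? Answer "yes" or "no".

Anti-plurality — last-place votes: Hassan 50, Sofia 49, Carlos 58, Yuki 0. Winner: Yuki.
Instant-runoff — R1 Hassan 7, Sofia 20, Carlos 49, Yuki 81 (Yuki winner). Winner: Yuki.
The two methods agree.

yes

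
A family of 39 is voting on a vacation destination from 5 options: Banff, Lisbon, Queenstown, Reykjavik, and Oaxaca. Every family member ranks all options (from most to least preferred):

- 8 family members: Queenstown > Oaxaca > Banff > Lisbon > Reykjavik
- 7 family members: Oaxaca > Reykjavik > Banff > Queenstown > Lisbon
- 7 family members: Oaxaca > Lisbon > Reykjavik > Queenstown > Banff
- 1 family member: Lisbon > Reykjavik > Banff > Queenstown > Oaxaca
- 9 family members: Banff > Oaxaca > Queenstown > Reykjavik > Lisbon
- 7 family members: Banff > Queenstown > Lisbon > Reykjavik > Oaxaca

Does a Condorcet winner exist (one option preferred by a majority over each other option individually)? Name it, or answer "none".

Oaxaca

Oaxaca vs Banff: 22–17 for Oaxaca.
Oaxaca vs Lisbon: 31–8 for Oaxaca.
Oaxaca vs Queenstown: 23–16 for Oaxaca.
Oaxaca vs Reykjavik: 31–8 for Oaxaca.
Oaxaca beats every other option head-to-head.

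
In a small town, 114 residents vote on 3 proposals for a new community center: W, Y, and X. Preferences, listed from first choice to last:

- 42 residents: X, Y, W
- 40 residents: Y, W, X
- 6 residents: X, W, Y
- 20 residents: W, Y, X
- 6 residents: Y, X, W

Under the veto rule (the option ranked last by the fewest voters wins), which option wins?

Y

Last-place votes: W 48, Y 6, X 60.
Y is ranked last by the fewest voters, so Y wins.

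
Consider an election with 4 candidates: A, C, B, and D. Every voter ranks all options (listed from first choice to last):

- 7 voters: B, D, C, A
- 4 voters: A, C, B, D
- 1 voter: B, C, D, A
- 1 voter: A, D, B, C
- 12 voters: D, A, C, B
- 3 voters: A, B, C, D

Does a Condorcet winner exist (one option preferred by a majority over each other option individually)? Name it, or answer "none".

Checking pairwise contests:
D beats A 20–8.
A beats C 20–8.
A beats B 20–8.
B beats D 15–13.
Every option loses at least one head-to-head, so there is no Condorcet winner.

none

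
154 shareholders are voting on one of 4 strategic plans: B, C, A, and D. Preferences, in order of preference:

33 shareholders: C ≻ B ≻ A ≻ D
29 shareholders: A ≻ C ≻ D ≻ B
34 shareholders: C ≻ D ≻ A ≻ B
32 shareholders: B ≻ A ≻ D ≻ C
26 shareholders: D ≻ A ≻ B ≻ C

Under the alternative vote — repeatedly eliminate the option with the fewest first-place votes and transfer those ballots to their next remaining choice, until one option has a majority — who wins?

A

Round 1: B 32, C 67, A 29, D 26. Eliminate D.
Round 2: B 32, C 67, A 55. Eliminate B.
Round 3: C 67, A 87. A has a majority.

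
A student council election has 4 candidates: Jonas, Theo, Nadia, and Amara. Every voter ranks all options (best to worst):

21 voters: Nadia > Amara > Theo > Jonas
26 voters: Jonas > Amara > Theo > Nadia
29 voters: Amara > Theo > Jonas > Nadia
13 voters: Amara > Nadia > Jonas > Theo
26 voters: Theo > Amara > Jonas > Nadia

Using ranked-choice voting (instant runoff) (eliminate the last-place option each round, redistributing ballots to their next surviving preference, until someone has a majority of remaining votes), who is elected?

Amara

Round 1: Jonas 26, Theo 26, Nadia 21, Amara 42. Eliminate Nadia.
Round 2: Jonas 26, Theo 26, Amara 63. Amara has a majority.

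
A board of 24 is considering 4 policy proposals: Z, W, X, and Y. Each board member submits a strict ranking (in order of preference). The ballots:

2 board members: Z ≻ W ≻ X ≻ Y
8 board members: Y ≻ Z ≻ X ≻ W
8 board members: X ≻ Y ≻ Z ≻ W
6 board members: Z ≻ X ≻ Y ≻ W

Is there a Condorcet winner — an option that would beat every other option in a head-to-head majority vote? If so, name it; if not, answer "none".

none

Checking pairwise contests:
Y beats Z 16–8.
Z beats W 24–0.
Z beats X 16–8.
X beats Y 16–8.
Every option loses at least one head-to-head, so there is no Condorcet winner.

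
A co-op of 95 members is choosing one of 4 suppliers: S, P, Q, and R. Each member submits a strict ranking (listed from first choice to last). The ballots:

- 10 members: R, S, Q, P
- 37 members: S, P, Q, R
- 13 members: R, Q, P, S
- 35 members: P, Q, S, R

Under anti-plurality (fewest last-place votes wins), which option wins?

Last-place votes: S 13, P 10, Q 0, R 72.
Q is ranked last by the fewest voters, so Q wins.

Q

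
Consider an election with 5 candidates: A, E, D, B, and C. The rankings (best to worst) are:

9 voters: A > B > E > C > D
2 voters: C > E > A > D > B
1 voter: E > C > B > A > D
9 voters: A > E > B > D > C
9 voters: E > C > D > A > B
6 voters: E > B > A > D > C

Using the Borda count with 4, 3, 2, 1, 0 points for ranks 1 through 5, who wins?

E

A: 9·4 + 2·2 + 1·1 + 9·4 + 9·1 + 6·2 = 98
E: 9·2 + 2·3 + 1·4 + 9·3 + 9·4 + 6·4 = 115
D: 9·0 + 2·1 + 1·0 + 9·1 + 9·2 + 6·1 = 35
B: 9·3 + 2·0 + 1·2 + 9·2 + 9·0 + 6·3 = 65
C: 9·1 + 2·4 + 1·3 + 9·0 + 9·3 + 6·0 = 47
E has the highest Borda score (115).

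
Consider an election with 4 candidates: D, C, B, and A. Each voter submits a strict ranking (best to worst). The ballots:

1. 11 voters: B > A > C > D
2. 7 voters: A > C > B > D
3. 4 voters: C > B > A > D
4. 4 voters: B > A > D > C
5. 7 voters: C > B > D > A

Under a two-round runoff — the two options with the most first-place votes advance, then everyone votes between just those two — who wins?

C

Round 1 first-place votes: D 0, C 11, B 15, A 7.
B and C advance.
Runoff: B is preferred to C by 15 voters; C by 18.
C wins the runoff.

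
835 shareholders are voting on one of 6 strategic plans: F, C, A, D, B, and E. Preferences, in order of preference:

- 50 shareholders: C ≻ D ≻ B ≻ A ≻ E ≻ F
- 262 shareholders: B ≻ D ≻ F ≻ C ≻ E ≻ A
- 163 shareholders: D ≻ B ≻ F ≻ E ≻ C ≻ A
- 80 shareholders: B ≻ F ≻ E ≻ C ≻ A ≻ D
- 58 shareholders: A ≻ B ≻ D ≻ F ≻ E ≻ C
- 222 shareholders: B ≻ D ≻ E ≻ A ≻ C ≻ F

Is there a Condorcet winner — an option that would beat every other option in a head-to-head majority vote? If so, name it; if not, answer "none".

B

B vs F: 835–0 for B.
B vs C: 785–50 for B.
B vs A: 777–58 for B.
B vs D: 622–213 for B.
B vs E: 835–0 for B.
B beats every other option head-to-head.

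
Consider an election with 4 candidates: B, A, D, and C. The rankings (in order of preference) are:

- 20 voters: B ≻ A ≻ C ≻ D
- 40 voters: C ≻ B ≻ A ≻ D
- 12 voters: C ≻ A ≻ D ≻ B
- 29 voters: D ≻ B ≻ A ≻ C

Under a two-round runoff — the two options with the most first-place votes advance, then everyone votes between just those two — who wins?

Round 1 first-place votes: B 20, A 0, D 29, C 52.
C and D advance.
Runoff: C is preferred to D by 72 voters; D by 29.
C wins the runoff.

C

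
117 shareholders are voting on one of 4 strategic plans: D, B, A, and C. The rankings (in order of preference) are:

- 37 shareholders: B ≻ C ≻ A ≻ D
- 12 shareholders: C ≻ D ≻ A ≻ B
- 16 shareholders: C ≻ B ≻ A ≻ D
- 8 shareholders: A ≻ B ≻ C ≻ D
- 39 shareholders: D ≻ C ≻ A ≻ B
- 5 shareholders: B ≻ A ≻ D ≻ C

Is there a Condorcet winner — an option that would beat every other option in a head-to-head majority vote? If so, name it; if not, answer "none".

C vs D: 73–44 for C.
C vs B: 67–50 for C.
C vs A: 104–13 for C.
C beats every other option head-to-head.

C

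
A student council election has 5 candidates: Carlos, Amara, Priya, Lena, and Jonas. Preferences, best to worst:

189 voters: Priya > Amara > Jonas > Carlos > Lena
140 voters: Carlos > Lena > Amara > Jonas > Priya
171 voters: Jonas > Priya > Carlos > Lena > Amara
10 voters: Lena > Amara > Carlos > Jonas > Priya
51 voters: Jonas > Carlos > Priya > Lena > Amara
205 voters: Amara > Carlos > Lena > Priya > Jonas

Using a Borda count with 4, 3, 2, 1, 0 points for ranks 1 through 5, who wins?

Carlos

Carlos: 189·1 + 140·4 + 171·2 + 10·2 + 51·3 + 205·3 = 1879
Amara: 189·3 + 140·2 + 171·0 + 10·3 + 51·0 + 205·4 = 1697
Priya: 189·4 + 140·0 + 171·3 + 10·0 + 51·2 + 205·1 = 1576
Lena: 189·0 + 140·3 + 171·1 + 10·4 + 51·1 + 205·2 = 1092
Jonas: 189·2 + 140·1 + 171·4 + 10·1 + 51·4 + 205·0 = 1416
Carlos has the highest Borda score (1879).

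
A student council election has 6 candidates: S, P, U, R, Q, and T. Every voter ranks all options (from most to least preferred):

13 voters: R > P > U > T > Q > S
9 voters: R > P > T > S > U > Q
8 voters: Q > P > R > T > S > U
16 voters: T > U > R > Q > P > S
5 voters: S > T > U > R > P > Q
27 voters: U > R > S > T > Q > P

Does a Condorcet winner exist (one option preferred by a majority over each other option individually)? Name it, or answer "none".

U

U vs S: 56–22 for U.
U vs P: 48–30 for U.
U vs R: 48–30 for U.
U vs Q: 70–8 for U.
U vs T: 40–38 for U.
U beats every other option head-to-head.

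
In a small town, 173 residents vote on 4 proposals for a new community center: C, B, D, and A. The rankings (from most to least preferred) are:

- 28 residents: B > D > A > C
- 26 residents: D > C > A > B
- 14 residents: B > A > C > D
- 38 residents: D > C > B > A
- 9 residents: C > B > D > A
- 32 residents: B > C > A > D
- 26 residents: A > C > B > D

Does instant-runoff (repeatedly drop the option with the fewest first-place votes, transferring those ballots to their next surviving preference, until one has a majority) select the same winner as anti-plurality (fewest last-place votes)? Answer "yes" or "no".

Instant-runoff — R1 C 9, B 74, D 64, A 26 (C out); R2 B 83, D 64, A 26 (A out); R3 B 109, D 64 (B winner). Winner: B.
Anti-plurality — last-place votes: C 28, B 26, D 72, A 47. Winner: B.
The two methods agree.

yes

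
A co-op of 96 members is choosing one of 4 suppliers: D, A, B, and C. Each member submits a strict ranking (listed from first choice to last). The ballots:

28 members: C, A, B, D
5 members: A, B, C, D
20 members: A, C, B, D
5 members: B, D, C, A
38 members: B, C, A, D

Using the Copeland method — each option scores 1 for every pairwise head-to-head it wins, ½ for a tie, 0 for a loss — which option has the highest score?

C

D: loses to A, B, and C → score 0.
A: beats D and B; loses to C → score 2.
B: beats D; ties C; loses to A → score 1.5.
C: beats D and A; ties B → score 2.5.
C has the best pairwise record.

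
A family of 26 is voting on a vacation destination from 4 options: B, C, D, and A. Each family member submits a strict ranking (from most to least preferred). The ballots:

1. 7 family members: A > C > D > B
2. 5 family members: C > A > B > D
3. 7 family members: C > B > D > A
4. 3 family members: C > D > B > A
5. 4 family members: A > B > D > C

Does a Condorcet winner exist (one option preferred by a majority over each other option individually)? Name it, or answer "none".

C vs B: 22–4 for C.
C vs D: 22–4 for C.
C vs A: 15–11 for C.
C beats every other option head-to-head.

C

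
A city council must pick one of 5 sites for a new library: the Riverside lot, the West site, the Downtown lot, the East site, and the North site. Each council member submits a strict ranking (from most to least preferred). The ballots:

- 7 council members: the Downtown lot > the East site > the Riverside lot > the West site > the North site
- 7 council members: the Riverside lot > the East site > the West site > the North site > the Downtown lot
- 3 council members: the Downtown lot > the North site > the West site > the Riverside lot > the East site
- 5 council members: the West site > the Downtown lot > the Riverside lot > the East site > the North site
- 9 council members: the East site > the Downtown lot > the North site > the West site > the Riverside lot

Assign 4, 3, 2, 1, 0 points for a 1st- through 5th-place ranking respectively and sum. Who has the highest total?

the Riverside lot: 7·2 + 7·4 + 3·1 + 5·2 + 9·0 = 55
the West site: 7·1 + 7·2 + 3·2 + 5·4 + 9·1 = 56
the Downtown lot: 7·4 + 7·0 + 3·4 + 5·3 + 9·3 = 82
the East site: 7·3 + 7·3 + 3·0 + 5·1 + 9·4 = 83
the North site: 7·0 + 7·1 + 3·3 + 5·0 + 9·2 = 34
the East site has the highest Borda score (83).

the East site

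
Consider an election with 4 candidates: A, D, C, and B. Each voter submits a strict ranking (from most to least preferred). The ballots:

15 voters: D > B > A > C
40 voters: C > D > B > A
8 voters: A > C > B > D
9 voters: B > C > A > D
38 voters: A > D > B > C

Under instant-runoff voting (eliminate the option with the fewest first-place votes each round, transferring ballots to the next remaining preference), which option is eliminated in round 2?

D

Round 1: A 46, D 15, C 40, B 9. Eliminate B.
Round 2: A 46, D 15, C 49. Eliminate D.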